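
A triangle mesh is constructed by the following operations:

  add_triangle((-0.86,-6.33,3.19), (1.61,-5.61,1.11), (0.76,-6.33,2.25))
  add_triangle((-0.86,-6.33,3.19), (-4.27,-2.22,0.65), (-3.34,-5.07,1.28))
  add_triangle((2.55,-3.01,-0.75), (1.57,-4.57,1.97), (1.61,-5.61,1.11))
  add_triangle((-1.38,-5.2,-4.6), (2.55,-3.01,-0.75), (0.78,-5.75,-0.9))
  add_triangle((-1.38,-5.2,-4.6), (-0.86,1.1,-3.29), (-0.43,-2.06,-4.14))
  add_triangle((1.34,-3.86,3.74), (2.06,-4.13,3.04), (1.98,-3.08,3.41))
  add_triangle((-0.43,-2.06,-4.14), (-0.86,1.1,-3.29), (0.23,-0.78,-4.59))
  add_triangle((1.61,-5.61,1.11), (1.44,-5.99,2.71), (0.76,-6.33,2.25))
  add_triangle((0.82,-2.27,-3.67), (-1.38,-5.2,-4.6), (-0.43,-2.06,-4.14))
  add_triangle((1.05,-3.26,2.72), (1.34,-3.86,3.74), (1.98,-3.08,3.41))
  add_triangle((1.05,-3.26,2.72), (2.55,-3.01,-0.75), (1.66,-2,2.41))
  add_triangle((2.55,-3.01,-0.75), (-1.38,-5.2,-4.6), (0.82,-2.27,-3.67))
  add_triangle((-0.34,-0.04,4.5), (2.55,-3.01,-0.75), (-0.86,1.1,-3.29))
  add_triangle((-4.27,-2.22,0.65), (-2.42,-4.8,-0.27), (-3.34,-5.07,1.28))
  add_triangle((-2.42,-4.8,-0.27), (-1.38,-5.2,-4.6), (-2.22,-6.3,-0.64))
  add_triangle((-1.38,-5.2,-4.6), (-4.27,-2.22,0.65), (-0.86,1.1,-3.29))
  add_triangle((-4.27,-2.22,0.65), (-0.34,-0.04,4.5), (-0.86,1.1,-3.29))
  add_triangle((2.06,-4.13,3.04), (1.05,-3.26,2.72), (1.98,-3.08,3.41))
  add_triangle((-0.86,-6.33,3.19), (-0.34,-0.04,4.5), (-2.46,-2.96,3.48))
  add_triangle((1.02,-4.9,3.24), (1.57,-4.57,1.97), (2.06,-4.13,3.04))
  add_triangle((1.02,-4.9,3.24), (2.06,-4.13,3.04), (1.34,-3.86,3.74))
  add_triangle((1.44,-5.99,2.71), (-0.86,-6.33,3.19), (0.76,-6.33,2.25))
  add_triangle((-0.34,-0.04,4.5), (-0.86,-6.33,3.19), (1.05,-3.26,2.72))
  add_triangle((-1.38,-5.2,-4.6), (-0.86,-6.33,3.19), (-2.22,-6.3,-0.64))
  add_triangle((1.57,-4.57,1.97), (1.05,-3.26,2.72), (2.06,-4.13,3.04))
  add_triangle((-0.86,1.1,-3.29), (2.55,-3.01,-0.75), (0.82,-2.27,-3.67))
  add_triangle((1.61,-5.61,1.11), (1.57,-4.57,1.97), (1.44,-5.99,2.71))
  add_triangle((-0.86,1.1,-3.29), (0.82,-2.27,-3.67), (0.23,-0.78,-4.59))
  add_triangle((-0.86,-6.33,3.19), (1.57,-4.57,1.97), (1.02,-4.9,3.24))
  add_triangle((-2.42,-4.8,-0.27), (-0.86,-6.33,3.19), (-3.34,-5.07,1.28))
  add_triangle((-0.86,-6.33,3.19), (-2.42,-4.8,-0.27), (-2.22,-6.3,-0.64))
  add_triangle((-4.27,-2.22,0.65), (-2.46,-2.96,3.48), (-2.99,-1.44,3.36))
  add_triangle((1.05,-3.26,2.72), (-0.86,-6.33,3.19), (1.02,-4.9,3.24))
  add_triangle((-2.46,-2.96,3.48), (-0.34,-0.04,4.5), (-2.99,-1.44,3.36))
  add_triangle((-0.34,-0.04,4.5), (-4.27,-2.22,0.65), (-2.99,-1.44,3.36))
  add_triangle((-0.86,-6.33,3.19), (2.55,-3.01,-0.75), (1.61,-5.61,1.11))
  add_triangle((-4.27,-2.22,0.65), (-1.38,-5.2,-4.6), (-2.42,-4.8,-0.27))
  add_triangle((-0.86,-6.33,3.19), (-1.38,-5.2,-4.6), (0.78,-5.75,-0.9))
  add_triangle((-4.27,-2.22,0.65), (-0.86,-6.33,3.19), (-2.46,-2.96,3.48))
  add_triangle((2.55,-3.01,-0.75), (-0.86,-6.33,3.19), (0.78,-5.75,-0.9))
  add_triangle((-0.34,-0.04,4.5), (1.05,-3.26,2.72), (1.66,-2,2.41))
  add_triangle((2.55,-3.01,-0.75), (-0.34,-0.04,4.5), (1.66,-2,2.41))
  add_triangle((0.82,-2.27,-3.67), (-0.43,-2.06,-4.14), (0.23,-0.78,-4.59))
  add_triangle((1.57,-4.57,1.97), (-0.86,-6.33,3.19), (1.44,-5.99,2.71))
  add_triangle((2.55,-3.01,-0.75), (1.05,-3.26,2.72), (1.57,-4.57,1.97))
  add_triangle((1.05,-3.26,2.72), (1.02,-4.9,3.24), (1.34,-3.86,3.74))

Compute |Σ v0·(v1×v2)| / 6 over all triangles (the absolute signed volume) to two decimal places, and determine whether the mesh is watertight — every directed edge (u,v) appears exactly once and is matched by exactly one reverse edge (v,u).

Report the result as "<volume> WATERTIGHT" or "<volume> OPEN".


156.14 WATERTIGHT

Per-triangle v0·(v1×v2)/6:
  t1: +0.5823
  t2: +4.0269
  t3: +2.0054
  t4: +8.3281
  t5: +2.7450
  t6: +0.7350
  t7: +1.8725
  t8: +1.2462
  t9: +2.6891
  t10: -0.2346
  t11: +2.4367
  t12: +7.1813
  t13: -0.5058
  t14: +3.4593
  t15: +3.0115
  t16: +16.2090
  t17: +5.2306
  t18: -0.5510
  t19: +9.0241
  t20: +1.1872
  t21: +1.0288
  t22: +1.7076
  t23: +7.4360
  t24: +7.6803
  t25: -0.7092
  t26: +2.0843
  t27: +0.6466
  t28: -0.4834
  t29: +2.3736
  t30: +5.1430
  t31: +3.2455
  t32: +3.7283
  t33: +0.7018
  t34: +3.6871
  t35: -0.0798
  t36: +0.3128
  t37: +10.0878
  t38: +14.5912
  t39: +9.3421
  t40: +8.1215
  t41: +2.6074
  t42: -0.4678
  t43: +1.4629
  t44: -0.0785
  t45: +1.4089
  t46: -0.1129
Σ = +156.1445 → |volume| = 156.14

Directed edges: 138 total, each appears once with its reverse present → watertight.


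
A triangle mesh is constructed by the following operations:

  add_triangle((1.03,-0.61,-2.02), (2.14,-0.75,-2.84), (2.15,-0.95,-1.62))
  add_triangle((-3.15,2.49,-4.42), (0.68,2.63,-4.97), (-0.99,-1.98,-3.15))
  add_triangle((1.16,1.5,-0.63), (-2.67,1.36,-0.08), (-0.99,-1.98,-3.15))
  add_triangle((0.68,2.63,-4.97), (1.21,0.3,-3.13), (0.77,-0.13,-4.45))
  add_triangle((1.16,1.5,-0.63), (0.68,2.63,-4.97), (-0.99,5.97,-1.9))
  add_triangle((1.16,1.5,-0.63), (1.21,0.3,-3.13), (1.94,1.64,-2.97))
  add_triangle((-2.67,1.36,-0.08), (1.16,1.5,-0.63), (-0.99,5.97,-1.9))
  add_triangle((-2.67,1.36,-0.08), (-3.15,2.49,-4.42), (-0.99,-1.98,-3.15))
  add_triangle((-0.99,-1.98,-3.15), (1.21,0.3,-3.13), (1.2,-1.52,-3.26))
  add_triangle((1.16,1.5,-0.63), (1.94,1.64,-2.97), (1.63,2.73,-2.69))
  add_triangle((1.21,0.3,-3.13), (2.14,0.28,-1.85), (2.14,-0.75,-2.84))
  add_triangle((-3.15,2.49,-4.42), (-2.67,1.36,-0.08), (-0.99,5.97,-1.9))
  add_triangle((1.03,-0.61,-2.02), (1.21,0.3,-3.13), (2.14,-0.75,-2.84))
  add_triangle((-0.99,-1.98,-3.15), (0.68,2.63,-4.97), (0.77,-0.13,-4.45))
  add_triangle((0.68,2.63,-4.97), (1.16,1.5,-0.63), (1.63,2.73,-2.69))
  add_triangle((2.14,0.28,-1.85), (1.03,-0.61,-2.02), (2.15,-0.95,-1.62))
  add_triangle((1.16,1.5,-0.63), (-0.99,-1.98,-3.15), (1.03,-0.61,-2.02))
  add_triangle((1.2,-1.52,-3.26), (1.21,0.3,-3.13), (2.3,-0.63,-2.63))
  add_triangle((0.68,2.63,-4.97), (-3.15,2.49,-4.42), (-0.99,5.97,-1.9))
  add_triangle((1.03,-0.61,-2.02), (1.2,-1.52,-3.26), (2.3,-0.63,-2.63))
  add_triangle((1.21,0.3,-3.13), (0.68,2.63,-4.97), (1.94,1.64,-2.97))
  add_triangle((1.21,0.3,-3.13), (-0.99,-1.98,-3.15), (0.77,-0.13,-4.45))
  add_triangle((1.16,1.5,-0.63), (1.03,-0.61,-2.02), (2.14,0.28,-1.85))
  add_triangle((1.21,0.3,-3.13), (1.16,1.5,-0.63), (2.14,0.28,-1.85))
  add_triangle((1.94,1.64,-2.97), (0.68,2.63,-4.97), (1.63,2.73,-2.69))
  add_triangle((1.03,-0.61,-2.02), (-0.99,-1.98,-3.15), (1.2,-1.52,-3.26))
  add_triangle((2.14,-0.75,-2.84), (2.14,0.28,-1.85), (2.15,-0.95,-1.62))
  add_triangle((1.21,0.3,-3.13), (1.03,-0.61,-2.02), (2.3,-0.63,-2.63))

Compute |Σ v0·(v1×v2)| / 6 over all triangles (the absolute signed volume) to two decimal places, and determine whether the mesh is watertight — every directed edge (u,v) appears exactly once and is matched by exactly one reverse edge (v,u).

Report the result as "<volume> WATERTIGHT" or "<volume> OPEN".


57.08 WATERTIGHT

Per-triangle v0·(v1×v2)/6:
  t1: +0.1553
  t2: +11.5203
  t3: -3.6382
  t4: +1.4280
  t5: +5.6237
  t6: +0.0533
  t7: +0.1234
  t8: +6.0115
  t9: +2.0387
  t10: +0.5336
  t11: +0.8156
  t12: +9.7840
  t13: +0.3040
  t14: +3.4116
  t15: +0.0574
  t16: -0.5595
  t17: -1.1869
  t18: +1.2545
  t19: +15.2843
  t20: -0.1473
  t21: +1.7673
  t22: +0.4903
  t23: -0.4441
  t24: +1.0210
  t25: +1.5883
  t26: -0.3080
  t27: +0.5224
  t28: -0.4234
Σ = +57.0812 → |volume| = 57.08

Directed edges: 84 total, each appears once with its reverse present → watertight.


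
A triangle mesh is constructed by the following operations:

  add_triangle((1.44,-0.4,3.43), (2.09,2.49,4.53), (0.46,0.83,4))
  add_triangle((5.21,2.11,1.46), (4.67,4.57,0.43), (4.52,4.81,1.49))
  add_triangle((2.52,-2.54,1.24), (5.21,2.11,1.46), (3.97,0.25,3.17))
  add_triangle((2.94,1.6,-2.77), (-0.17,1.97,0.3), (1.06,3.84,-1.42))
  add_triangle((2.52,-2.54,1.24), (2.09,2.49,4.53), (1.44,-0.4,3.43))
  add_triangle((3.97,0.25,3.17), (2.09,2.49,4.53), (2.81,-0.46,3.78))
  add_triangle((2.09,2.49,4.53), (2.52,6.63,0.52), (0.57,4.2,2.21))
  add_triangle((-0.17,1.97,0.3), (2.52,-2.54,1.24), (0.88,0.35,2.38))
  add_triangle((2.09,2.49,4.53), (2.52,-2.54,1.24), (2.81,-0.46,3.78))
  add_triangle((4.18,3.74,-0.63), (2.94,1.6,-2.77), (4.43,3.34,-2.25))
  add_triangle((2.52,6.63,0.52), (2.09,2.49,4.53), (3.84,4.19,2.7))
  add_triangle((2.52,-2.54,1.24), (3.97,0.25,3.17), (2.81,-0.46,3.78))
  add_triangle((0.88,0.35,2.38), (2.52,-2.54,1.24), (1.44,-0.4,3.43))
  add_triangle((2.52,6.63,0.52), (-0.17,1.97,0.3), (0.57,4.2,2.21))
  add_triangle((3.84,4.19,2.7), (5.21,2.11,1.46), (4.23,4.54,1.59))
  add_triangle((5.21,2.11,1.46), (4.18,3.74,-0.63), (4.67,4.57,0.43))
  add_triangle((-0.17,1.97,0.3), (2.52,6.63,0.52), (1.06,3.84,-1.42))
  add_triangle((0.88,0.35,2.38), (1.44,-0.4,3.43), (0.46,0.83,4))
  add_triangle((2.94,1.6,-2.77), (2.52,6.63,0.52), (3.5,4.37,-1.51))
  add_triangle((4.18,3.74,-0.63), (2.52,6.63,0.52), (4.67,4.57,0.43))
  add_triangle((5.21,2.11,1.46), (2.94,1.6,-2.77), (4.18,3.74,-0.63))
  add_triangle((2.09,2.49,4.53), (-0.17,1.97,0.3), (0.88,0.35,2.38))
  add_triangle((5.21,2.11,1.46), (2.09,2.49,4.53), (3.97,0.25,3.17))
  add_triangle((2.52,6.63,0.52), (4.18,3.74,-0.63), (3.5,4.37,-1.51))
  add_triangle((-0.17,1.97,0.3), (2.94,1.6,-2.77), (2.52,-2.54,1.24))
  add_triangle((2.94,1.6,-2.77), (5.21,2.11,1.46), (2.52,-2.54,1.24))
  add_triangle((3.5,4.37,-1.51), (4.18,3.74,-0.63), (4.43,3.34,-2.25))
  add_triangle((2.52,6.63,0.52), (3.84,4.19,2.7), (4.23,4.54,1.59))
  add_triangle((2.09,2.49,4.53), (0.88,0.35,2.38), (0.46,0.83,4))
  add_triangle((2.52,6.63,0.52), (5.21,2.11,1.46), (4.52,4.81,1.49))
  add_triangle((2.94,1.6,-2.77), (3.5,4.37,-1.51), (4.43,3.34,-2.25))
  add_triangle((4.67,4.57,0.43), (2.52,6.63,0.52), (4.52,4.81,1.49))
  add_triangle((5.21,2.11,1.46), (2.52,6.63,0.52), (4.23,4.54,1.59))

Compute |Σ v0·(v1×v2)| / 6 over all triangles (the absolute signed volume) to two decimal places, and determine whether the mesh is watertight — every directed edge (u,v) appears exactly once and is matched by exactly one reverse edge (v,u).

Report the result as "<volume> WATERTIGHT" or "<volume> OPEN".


Per-triangle v0·(v1×v2)/6:
  t1: +2.2433
  t2: +2.7928
  t3: +5.7319
  t4: -0.6494
  t5: +3.7076
  t6: +3.6031
  t7: +7.2926
  t8: -1.2715
  t9: -1.1393
  t10: +0.1250
  t11: +7.7682
  t12: +3.0686
  t13: -0.5541
  t14: +1.7443
  t15: +3.0604
  t16: +2.6280
  t17: +1.8117
  t18: -0.3491
  t19: +1.1100
  t20: +3.2106
  t21: +5.7482
  t22: +0.5203
  t23: +7.5869
  t24: +3.7710
  t25: -3.9207
  t26: +10.9217
  t27: +1.7921
  t28: +3.4981
  t29: -0.7770
  t30: -1.5696
  t31: +1.5101
  t32: +3.3935
  t33: +2.4279
Σ = +80.8372 → |volume| = 80.84

Directed edges: 99 total; 9 unmatched, e.g. (1.06,3.84,-1.42)→(2.94,1.6,-2.77) → open.

80.84 OPEN


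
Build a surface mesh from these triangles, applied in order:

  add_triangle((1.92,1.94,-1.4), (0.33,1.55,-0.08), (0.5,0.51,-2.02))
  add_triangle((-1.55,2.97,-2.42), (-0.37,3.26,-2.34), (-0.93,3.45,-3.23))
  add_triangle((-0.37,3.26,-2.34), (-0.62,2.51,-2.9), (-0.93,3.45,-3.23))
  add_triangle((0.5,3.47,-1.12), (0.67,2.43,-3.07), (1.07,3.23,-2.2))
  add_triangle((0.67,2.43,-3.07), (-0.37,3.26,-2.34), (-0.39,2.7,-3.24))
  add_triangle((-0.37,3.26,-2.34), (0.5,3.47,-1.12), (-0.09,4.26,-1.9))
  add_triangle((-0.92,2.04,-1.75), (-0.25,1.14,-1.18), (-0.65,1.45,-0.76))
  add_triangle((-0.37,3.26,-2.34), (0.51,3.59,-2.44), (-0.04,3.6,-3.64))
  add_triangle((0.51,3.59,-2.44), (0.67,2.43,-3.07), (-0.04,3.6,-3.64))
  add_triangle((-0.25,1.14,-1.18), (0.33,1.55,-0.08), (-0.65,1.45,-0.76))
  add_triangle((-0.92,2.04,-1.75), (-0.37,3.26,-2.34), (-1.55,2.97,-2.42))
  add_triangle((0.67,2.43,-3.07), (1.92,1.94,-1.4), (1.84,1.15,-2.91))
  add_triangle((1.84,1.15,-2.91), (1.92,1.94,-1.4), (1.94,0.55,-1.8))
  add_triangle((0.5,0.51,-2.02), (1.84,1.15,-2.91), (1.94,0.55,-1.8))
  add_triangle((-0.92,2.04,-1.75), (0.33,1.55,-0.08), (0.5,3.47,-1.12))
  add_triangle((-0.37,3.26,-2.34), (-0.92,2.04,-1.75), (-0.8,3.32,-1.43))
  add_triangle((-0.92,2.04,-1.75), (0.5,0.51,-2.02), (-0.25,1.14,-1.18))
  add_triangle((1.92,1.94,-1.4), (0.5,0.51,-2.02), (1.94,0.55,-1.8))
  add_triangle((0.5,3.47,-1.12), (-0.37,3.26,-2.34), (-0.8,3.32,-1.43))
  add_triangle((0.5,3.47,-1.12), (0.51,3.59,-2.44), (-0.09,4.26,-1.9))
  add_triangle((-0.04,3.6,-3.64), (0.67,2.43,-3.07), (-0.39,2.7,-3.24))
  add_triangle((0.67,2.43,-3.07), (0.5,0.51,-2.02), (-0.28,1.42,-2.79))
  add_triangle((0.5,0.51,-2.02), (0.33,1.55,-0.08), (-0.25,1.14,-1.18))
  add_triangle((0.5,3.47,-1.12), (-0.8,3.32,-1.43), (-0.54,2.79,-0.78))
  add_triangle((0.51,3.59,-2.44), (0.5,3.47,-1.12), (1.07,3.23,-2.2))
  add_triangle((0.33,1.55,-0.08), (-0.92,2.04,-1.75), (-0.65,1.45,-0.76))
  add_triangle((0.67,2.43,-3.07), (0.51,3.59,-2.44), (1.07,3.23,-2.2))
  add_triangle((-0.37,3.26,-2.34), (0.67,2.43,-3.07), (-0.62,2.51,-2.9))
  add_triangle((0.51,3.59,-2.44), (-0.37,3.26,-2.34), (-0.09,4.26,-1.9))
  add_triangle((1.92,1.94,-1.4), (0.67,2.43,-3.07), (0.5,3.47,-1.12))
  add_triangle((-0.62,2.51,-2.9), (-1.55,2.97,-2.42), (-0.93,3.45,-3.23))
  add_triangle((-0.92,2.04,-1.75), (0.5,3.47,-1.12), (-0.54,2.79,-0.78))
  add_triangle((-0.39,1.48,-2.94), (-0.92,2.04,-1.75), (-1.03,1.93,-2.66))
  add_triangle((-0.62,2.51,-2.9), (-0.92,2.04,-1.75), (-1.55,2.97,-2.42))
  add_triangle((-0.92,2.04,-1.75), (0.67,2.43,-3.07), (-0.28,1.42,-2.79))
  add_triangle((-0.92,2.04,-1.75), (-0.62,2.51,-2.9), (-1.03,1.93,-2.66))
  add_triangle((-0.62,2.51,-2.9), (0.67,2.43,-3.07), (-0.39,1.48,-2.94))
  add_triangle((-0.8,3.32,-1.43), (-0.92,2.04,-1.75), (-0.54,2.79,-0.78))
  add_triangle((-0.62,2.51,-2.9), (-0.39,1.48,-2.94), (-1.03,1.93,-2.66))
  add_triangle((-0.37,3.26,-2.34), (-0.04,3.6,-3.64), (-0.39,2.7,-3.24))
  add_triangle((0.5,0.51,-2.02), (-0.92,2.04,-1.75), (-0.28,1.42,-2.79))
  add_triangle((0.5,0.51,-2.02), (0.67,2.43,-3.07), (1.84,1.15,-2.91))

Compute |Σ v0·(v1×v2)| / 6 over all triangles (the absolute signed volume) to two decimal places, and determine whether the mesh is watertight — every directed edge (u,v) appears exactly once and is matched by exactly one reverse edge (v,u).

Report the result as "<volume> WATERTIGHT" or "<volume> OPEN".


Per-triangle v0·(v1×v2)/6:
  t1: -0.6447
  t2: +0.4123
  t3: +0.1841
  t4: -0.5851
  t5: -0.7292
  t6: -0.2692
  t7: -0.0437
  t8: +0.5538
  t9: +0.6999
  t10: -0.1905
  t11: -0.0805
  t12: +1.4656
  t13: +0.6203
  t14: +0.1729
  t15: +0.2277
  t16: +0.4222
  t17: -0.0920
  t18: -0.7476
  t19: +0.7780
  t20: +0.5193
  t21: +0.3457
  t22: +0.5191
  t23: -0.3671
  t24: +0.2844
  t25: +0.4529
  t26: +0.1676
  t27: +0.5178
  t28: +0.8058
  t29: +0.5479
  t30: +2.0254
  t31: +0.2253
  t32: -0.6793
  t33: -0.1854
  t34: -0.0312
  t35: +0.8230
  t36: +0.2154
  t37: +0.6563
  t38: +0.0362
  t39: +0.2803
  t40: +0.3087
  t41: -0.1962
  t42: +0.6364
Σ = +10.0624 → |volume| = 10.06

Directed edges: 126 total; 6 unmatched, e.g. (1.92,1.94,-1.4)→(0.33,1.55,-0.08) → open.

10.06 OPEN


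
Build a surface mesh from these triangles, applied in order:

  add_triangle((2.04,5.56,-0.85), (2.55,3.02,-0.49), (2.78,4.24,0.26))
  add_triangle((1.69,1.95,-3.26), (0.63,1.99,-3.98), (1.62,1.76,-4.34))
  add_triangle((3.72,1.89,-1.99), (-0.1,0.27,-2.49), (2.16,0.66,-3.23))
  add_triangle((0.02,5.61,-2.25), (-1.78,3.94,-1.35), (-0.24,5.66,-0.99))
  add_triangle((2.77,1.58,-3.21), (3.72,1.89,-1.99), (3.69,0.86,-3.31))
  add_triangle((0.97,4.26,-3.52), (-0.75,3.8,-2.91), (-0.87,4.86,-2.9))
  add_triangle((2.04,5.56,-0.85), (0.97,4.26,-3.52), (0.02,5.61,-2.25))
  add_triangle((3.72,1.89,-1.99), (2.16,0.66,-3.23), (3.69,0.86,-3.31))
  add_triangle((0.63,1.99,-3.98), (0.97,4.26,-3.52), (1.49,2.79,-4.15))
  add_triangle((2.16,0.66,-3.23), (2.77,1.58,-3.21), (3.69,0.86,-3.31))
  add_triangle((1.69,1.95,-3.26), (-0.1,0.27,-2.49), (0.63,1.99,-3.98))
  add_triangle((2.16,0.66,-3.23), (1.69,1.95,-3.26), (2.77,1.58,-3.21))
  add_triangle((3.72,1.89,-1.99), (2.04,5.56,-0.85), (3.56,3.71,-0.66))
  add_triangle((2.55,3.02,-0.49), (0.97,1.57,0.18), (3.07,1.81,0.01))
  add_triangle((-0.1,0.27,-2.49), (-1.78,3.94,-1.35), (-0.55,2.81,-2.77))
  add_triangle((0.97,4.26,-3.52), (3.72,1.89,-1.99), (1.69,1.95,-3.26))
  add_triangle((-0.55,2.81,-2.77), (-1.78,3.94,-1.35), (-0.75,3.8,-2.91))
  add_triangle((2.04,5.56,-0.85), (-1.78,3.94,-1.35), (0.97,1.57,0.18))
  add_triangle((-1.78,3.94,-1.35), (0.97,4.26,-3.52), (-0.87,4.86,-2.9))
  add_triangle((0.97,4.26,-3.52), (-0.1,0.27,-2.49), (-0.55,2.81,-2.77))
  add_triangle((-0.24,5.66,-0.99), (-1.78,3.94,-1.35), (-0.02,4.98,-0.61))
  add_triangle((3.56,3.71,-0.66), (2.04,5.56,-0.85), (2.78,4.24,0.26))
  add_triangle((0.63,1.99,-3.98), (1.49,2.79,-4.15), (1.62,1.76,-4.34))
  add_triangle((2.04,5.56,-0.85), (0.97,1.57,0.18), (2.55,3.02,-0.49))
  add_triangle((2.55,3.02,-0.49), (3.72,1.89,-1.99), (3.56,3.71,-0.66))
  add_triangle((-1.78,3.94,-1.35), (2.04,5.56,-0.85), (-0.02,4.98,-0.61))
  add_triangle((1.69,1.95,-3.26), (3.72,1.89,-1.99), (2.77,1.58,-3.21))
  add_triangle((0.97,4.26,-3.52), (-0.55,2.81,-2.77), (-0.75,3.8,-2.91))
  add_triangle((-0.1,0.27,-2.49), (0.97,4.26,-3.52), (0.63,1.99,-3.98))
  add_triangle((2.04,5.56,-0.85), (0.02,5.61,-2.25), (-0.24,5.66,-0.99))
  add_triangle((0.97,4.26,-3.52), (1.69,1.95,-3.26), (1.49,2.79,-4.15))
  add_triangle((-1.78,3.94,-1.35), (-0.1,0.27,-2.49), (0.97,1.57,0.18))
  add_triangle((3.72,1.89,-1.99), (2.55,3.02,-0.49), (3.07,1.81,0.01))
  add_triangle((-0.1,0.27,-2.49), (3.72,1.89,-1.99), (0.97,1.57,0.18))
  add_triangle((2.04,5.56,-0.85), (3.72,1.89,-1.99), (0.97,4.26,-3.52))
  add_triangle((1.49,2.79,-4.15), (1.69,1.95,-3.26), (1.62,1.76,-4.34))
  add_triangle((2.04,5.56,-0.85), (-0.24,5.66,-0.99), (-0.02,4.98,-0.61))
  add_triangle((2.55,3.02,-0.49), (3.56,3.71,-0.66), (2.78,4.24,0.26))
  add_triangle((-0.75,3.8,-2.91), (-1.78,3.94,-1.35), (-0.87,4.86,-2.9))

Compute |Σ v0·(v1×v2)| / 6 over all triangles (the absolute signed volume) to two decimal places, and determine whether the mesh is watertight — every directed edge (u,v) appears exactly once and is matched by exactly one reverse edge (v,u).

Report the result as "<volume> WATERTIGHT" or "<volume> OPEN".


Per-triangle v0·(v1×v2)/6:
  t1: -1.2457
  t2: -0.5173
  t3: -1.1024
  t4: +2.0912
  t5: +1.2303
  t6: +0.9570
  t7: +4.6535
  t8: -0.9428
  t9: +1.1858
  t10: +0.6729
  t11: +0.6544
  t12: +0.6746
  t13: +3.2056
  t14: +0.3917
  t15: +1.1066
  t16: +3.4720
  t17: +0.3875
  t18: +0.9825
  t19: +0.5535
  t20: +1.8637
  t21: +0.2780
  t22: +1.9558
  t23: +0.6691
  t24: +0.5716
  t25: -0.3001
  t26: -1.7321
  t27: +0.9172
  t28: +0.7081
  t29: +0.5525
  t30: +2.7535
  t31: +0.6313
  t32: -2.6542
  t33: +1.6309
  t34: -1.8377
  t35: +8.9805
  t36: +0.4057
  t37: +0.5384
  t38: -0.1805
  t39: +0.6159
Σ = +34.7784 → |volume| = 34.78

Directed edges: 117 total; 9 unmatched, e.g. (-0.1,0.27,-2.49)→(2.16,0.66,-3.23) → open.

34.78 OPEN


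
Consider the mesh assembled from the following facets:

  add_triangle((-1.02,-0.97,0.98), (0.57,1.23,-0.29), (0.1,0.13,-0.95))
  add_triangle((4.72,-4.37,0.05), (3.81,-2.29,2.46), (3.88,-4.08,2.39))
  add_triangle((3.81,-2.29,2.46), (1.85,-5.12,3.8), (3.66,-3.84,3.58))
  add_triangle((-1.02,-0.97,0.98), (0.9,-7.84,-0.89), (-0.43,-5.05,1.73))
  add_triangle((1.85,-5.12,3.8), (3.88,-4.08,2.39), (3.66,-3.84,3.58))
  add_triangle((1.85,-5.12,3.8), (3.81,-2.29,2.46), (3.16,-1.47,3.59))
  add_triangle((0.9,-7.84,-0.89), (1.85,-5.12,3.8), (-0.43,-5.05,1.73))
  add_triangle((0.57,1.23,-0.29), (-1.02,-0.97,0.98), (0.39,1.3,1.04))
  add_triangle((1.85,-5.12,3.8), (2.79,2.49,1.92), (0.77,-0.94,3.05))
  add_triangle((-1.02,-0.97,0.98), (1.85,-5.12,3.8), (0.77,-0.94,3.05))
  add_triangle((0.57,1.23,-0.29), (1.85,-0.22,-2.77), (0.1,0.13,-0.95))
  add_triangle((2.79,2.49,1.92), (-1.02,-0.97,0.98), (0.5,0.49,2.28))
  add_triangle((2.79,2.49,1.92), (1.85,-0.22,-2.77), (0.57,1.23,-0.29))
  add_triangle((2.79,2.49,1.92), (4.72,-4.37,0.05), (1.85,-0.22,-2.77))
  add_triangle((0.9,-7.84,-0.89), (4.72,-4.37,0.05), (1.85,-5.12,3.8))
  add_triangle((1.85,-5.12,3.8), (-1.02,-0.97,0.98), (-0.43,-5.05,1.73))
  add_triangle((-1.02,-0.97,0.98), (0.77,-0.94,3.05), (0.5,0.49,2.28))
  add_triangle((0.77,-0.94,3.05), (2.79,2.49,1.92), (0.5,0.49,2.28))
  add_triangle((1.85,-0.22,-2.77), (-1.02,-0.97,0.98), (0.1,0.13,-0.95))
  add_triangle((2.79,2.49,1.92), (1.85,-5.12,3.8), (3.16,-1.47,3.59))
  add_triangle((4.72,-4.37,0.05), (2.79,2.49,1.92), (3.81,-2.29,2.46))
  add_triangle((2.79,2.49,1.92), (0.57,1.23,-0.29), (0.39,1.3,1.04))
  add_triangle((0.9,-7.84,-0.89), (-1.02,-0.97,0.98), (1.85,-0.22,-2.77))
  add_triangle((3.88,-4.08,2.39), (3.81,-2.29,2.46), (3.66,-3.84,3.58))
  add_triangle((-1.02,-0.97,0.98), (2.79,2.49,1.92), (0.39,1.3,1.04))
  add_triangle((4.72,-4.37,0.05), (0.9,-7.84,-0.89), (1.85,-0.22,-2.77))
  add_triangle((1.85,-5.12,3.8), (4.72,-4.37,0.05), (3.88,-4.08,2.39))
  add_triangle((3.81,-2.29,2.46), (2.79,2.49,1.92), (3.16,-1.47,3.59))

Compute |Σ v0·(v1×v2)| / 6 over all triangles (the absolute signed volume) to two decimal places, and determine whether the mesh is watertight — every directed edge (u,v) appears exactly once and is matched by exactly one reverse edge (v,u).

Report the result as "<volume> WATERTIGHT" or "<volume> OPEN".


Per-triangle v0·(v1×v2)/6:
  t1: +0.1014
  t2: +3.2149
  t3: -0.3834
  t4: +1.9667
  t5: +2.7361
  t6: +4.6544
  t7: +9.5793
  t8: +0.1248
  t9: +6.0227
  t10: +2.8465
  t11: +0.3449
  t12: -0.0879
  t13: +1.9497
  t14: +13.3529
  t15: +23.2485
  t16: +2.8605
  t17: +0.7941
  t18: +1.5161
  t19: +0.2932
  t20: +0.5846
  t21: +7.8161
  t22: +0.5608
  t23: +1.4588
  t24: +1.4706
  t25: +0.7659
  t26: +16.4325
  t27: +4.8454
  t28: +4.0681
Σ = +113.1382 → |volume| = 113.14

Directed edges: 84 total, each appears once with its reverse present → watertight.

113.14 WATERTIGHT


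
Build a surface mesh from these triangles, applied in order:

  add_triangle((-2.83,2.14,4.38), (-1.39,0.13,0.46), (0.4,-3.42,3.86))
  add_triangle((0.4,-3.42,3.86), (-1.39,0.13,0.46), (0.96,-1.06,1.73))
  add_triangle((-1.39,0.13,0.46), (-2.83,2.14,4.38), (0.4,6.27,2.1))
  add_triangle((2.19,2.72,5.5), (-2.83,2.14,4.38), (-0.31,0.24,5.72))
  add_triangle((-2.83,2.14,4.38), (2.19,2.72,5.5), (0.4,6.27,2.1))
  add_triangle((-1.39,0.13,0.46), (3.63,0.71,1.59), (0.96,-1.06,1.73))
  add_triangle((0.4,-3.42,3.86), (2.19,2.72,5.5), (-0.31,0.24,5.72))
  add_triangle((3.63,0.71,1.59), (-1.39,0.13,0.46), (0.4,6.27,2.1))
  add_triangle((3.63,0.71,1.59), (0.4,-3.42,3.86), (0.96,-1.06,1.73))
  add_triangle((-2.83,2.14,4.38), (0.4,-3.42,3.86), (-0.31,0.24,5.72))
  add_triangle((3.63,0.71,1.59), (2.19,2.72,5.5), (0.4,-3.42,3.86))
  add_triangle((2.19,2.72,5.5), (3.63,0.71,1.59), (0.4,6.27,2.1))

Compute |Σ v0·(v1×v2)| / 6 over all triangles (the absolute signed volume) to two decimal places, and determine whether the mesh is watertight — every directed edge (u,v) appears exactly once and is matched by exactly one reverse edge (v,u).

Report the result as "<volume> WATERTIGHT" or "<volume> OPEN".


82.59 WATERTIGHT

Per-triangle v0·(v1×v2)/6:
  t1: +4.4329
  t2: -0.7073
  t3: +4.0618
  t4: +10.7926
  t5: +21.9452
  t6: -1.1253
  t7: +9.9419
  t8: -3.5359
  t9: +0.0102
  t10: +7.7172
  t11: +14.7190
  t12: +14.3411
Σ = +82.5933 → |volume| = 82.59

Directed edges: 36 total, each appears once with its reverse present → watertight.


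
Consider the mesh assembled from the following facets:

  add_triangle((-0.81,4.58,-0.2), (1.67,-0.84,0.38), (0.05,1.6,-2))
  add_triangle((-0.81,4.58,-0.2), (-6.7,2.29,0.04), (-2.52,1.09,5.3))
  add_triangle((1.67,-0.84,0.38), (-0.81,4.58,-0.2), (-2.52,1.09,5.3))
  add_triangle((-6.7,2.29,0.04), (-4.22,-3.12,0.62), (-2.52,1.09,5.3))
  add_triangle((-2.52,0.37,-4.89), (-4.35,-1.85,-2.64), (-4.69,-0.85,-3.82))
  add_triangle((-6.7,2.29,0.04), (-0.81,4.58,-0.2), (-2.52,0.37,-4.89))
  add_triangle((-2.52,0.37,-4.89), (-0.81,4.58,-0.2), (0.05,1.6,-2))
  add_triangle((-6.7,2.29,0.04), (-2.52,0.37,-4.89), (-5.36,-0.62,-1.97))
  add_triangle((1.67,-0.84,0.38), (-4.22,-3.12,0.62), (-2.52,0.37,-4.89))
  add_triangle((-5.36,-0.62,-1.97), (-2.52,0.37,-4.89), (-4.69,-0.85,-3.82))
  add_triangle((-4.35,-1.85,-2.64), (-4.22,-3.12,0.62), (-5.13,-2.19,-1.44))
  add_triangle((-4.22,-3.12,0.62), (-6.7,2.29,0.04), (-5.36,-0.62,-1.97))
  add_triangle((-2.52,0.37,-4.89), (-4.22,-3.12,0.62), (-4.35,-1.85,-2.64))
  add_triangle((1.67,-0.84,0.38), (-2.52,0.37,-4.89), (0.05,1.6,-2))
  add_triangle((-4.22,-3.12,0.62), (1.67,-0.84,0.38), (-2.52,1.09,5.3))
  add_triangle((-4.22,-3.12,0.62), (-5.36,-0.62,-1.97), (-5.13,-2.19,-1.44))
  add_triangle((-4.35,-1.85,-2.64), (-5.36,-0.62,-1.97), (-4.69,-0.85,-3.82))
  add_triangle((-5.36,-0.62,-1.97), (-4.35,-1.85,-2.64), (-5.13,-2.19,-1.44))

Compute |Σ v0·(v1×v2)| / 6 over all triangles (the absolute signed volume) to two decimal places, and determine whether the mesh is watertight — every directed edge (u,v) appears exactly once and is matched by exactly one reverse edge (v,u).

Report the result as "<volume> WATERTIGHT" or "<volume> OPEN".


Per-triangle v0·(v1×v2)/6:
  t1: +2.3289
  t2: +25.4475
  t3: +6.8204
  t4: +27.0768
  t5: +1.7710
  t6: +23.6820
  t7: +4.8552
  t8: +12.3320
  t9: +6.6935
  t10: +2.3276
  t11: +1.5888
  t12: +11.8281
  t13: -0.0961
  t14: +2.4550
  t15: +8.4924
  t16: +2.0492
  t17: +2.2361
  t18: +2.0211
Σ = +143.9094 → |volume| = 143.91

Directed edges: 54 total, each appears once with its reverse present → watertight.

143.91 WATERTIGHT


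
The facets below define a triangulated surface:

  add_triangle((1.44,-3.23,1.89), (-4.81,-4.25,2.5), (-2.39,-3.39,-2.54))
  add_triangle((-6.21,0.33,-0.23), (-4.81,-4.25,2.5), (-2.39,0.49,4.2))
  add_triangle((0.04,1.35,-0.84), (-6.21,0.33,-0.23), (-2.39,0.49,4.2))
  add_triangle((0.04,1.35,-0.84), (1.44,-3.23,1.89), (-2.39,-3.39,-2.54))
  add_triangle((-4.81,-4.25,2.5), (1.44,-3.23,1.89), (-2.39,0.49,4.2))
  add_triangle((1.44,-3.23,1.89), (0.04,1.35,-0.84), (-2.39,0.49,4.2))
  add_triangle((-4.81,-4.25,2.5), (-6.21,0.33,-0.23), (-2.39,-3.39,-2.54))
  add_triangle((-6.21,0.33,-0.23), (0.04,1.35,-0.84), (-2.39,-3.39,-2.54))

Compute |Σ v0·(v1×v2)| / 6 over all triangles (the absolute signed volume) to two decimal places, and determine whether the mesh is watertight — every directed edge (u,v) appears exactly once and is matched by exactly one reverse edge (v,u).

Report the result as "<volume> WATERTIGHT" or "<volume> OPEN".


90.69 WATERTIGHT

Per-triangle v0·(v1×v2)/6:
  t1: +16.3551
  t2: +21.0048
  t3: +6.3177
  t4: +1.6682
  t5: +16.1789
  t6: +1.4918
  t7: +21.1807
  t8: +6.4938
Σ = +90.6911 → |volume| = 90.69

Directed edges: 24 total, each appears once with its reverse present → watertight.


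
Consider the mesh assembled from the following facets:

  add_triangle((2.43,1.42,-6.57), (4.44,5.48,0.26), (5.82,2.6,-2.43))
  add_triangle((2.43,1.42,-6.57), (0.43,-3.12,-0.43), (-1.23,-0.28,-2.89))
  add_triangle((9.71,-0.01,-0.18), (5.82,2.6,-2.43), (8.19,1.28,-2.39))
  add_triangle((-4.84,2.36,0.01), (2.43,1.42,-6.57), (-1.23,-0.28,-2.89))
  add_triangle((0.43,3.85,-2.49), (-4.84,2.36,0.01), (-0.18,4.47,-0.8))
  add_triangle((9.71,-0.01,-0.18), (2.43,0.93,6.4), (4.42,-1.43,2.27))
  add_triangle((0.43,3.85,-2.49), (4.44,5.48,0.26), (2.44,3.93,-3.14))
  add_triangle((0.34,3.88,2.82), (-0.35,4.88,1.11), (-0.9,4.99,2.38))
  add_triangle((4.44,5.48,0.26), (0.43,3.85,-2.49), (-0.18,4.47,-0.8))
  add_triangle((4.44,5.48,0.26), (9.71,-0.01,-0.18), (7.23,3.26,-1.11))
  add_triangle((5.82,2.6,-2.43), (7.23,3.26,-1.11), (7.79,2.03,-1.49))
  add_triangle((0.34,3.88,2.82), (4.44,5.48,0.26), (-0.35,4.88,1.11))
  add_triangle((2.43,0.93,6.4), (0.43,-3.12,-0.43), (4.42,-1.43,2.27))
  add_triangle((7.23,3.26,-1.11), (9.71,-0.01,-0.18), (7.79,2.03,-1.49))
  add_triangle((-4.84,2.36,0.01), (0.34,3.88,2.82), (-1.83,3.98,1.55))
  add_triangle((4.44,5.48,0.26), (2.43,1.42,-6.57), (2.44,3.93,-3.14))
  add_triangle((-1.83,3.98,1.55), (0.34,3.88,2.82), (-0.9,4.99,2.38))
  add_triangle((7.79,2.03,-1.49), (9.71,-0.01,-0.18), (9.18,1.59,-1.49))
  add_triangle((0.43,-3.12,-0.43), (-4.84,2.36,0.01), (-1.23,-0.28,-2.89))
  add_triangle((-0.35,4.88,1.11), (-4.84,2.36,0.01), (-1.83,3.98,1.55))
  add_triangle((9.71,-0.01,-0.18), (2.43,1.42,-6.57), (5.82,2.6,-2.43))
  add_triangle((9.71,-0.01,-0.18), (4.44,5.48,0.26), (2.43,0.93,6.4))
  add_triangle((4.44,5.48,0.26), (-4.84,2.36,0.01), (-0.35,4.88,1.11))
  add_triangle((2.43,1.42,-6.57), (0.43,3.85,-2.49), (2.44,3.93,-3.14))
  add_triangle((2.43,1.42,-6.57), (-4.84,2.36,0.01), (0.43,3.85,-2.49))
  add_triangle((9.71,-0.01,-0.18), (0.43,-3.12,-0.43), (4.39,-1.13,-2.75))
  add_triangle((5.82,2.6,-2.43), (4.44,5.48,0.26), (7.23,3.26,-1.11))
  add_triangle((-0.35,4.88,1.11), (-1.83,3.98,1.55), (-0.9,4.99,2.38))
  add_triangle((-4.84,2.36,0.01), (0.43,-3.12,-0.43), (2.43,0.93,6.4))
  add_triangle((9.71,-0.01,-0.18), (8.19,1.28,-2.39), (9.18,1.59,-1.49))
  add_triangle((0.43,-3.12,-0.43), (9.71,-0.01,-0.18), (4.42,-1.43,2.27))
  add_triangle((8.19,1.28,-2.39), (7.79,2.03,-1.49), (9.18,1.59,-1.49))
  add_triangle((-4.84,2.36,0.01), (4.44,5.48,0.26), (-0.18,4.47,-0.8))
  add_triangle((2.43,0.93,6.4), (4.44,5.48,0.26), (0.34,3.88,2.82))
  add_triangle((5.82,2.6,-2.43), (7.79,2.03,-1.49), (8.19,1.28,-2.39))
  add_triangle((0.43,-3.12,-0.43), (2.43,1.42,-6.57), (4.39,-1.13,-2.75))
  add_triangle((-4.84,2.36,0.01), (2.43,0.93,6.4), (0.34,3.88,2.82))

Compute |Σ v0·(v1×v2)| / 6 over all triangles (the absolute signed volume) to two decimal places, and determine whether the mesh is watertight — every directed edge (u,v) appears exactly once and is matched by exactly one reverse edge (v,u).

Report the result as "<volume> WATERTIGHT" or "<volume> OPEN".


Per-triangle v0·(v1×v2)/6:
  t1: +19.5275
  t2: +8.3563
  t3: -4.5973
  t4: +10.7369
  t5: +6.1780
  t6: +18.4171
  t7: +6.3542
  t8: +1.4803
  t9: +6.7941
  t10: +10.4727
  t11: +2.7362
  t12: +8.1120
  t13: +10.4906
  t14: +3.8963
  t15: +1.9794
  t16: +8.3985
  t17: +0.5955
  t18: +0.8700
  t19: +6.4862
  t20: +3.1110
  t21: +22.1724
  t22: +56.6888
  t23: +5.8183
  t24: +6.3848
  t25: +16.2687
  t26: +12.7038
  t27: +6.4119
  t28: +1.2797
  t29: +14.3048
  t30: +3.0414
  t31: +12.8473
  t32: +1.1526
  t33: +5.8874
  t34: +20.3114
  t35: +2.6187
  t36: +11.3547
  t37: +16.0913
Σ = +345.7332 → |volume| = 345.73

Directed edges: 111 total; 3 unmatched, e.g. (9.71,-0.01,-0.18)→(2.43,1.42,-6.57) → open.

345.73 OPEN


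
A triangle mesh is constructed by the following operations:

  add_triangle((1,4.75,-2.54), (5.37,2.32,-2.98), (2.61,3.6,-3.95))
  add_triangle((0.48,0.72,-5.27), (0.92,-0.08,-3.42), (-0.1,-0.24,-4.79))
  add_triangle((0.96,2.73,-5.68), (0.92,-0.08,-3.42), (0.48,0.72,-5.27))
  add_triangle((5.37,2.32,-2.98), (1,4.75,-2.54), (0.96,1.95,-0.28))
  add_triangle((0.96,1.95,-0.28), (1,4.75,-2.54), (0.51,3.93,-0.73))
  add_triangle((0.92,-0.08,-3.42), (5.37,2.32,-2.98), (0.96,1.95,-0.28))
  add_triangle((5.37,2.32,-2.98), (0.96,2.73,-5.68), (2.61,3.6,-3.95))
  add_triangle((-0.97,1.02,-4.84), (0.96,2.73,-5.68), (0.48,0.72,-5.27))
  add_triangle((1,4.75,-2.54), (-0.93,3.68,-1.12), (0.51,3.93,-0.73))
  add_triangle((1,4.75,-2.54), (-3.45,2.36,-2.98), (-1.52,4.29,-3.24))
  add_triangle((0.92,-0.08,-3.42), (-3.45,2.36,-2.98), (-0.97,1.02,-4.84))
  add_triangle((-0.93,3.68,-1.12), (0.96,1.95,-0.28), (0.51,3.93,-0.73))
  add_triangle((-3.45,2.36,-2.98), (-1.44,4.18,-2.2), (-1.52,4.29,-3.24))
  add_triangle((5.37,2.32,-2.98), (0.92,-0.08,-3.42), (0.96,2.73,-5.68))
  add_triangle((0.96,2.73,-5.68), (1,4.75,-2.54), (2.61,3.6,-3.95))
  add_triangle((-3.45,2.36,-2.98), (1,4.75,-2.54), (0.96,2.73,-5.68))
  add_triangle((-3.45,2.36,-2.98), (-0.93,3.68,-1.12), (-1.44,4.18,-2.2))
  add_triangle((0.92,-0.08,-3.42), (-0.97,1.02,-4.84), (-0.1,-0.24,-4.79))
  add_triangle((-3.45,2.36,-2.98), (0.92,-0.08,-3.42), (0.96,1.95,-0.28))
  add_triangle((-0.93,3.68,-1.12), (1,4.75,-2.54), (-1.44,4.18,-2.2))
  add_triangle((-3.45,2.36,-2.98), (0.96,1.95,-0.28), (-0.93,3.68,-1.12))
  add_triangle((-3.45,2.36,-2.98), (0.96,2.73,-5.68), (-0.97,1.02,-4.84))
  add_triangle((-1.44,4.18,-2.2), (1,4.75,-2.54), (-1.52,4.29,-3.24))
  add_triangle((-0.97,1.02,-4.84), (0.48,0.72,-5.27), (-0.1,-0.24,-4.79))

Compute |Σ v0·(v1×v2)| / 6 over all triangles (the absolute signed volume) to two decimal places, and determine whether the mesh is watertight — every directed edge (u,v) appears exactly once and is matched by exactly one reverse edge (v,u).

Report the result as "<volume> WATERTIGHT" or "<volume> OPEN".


Per-triangle v0·(v1×v2)/6:
  t1: +5.2752
  t2: +0.7358
  t3: +1.2571
  t4: +3.7043
  t5: +0.7882
  t6: -3.8897
  t7: +6.2061
  t8: +2.5608
  t9: +1.6380
  t10: +0.3399
  t11: -0.4003
  t12: -0.1263
  t13: +1.7532
  t14: +8.2284
  t15: +5.5702
  t16: +13.7103
  t17: +1.0917
  t18: -1.0626
  t19: -5.9668
  t20: +1.5097
  t21: -1.4667
  t22: +6.4594
  t23: +1.8050
  t24: +1.2773
Σ = +50.9984 → |volume| = 51.00

Directed edges: 72 total, each appears once with its reverse present → watertight.

51.00 WATERTIGHT


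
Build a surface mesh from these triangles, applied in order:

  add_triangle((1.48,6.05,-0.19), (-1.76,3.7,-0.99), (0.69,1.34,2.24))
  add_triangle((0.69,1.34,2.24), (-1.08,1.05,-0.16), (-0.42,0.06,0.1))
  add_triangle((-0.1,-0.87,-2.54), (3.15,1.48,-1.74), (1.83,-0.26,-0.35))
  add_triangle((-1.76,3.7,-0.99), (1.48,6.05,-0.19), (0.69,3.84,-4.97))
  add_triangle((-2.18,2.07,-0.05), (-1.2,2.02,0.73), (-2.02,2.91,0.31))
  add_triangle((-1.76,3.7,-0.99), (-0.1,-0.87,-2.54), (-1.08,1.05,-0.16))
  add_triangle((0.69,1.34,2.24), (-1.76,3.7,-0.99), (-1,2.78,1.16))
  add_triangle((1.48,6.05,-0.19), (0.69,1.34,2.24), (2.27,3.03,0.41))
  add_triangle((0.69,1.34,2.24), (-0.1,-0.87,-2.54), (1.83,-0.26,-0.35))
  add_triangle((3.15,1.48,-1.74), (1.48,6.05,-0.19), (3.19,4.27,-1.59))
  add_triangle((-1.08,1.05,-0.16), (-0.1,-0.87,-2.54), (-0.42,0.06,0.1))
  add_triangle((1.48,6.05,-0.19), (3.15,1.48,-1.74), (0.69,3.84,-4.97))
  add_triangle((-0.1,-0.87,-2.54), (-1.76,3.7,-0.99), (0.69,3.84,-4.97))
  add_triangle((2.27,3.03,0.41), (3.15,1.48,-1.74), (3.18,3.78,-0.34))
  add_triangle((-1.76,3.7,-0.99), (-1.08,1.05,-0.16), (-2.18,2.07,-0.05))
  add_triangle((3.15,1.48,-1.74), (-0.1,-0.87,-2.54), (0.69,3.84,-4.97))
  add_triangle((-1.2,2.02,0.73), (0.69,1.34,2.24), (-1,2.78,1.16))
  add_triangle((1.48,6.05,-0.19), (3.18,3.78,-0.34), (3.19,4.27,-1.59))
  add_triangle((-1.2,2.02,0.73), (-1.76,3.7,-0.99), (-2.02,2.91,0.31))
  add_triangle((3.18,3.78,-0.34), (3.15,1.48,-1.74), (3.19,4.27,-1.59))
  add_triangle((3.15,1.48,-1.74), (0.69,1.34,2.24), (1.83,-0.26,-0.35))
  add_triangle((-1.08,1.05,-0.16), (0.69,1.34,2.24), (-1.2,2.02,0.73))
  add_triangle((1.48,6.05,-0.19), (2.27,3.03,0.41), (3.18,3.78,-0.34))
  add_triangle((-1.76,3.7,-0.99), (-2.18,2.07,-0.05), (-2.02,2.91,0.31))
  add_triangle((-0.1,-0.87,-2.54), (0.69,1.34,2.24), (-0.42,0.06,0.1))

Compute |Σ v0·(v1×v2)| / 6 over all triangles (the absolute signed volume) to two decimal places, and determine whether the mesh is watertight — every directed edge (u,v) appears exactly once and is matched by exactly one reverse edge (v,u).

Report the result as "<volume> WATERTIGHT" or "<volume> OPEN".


61.69 OPEN

Per-triangle v0·(v1×v2)/6:
  t1: +5.8136
  t2: +0.1928
  t3: +1.8113
  t4: +12.8123
  t5: +0.1590
  t6: +1.0310
  t7: +1.0418
  t8: +3.3334
  t9: -0.4828
  t10: -0.4292
  t11: +0.1866
  t12: +14.0584
  t13: +5.5523
  t14: +0.5366
  t15: +0.0912
  t16: +6.7731
  t17: +0.3074
  t18: +2.8321
  t19: +0.3376
  t20: +1.8544
  t21: +1.8934
  t22: -0.0002
  t23: +1.4899
  t24: +0.6049
  t25: -0.1094
Σ = +61.6915 → |volume| = 61.69

Directed edges: 75 total; 9 unmatched, e.g. (-2.18,2.07,-0.05)→(-1.2,2.02,0.73) → open.


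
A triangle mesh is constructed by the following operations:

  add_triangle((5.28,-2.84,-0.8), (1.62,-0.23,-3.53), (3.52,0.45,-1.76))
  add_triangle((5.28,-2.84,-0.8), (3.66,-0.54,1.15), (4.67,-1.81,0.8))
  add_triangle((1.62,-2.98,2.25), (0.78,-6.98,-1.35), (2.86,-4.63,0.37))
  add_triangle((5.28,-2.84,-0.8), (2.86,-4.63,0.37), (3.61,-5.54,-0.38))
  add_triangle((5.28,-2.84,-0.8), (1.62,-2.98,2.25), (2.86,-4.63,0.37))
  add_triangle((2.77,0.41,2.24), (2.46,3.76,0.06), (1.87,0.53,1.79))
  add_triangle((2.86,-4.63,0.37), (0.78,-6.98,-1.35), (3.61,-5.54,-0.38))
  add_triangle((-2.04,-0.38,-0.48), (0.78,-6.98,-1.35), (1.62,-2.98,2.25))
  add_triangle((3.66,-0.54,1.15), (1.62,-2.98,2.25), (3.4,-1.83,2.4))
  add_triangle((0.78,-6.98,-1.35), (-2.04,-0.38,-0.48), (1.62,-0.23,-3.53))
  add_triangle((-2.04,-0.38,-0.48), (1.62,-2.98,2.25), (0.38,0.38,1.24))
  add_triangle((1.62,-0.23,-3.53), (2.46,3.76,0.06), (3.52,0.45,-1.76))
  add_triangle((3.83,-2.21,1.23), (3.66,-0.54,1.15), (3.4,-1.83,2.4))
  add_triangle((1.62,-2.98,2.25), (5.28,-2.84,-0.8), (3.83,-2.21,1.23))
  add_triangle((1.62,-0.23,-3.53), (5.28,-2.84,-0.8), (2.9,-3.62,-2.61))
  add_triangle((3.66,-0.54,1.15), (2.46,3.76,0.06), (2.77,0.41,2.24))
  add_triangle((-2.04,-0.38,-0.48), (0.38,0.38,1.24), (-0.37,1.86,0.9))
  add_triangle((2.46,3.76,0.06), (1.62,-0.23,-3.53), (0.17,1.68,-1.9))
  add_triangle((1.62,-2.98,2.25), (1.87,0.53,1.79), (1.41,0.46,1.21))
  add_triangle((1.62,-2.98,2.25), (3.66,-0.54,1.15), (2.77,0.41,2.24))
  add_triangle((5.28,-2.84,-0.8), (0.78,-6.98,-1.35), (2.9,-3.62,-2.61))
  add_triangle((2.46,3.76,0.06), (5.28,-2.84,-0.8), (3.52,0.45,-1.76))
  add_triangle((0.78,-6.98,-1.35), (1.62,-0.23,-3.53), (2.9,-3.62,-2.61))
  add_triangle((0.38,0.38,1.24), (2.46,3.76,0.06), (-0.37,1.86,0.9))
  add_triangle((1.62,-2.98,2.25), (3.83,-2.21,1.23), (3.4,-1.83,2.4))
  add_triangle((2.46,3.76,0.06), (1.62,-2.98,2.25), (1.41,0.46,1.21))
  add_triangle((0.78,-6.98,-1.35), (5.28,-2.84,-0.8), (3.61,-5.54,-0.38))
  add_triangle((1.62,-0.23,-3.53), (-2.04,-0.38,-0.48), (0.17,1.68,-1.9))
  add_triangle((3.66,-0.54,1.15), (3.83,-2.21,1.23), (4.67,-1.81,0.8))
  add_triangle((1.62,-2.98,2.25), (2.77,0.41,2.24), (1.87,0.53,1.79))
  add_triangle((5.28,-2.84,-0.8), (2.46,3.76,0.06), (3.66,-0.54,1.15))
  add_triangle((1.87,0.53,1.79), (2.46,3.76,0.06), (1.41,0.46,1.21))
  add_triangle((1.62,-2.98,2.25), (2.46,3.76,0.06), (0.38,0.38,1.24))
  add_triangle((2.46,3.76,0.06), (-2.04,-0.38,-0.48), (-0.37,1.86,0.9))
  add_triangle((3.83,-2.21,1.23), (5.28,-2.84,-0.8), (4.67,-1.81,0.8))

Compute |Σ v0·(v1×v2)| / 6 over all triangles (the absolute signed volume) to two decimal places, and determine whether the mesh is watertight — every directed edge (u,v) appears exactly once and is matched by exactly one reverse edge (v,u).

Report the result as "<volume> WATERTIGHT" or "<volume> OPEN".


Per-triangle v0·(v1×v2)/6:
  t1: +6.0808
  t2: +0.8425
  t3: +5.8078
  t4: +2.0895
  t5: +5.2986
  t6: +0.6611
  t7: +2.5187
  t8: +6.2385
  t9: -0.8159
  t10: +9.1980
  t11: +1.4803
  t12: +5.1673
  t13: +1.3147
  t14: +3.0300
  t15: +7.1798
  t16: +3.8007
  t17: +0.6508
  t18: +4.1911
  t19: -0.1366
  t20: +3.1595
  t21: +10.2981
  t22: +6.3795
  t23: +6.5765
  t24: +1.2988
  t25: +1.8534
  t26: -1.0936
  t27: +4.8645
  t28: +2.5427
  t29: +0.6878
  t30: +0.5228
  t31: +7.0807
  t32: -0.0902
  t33: +2.5711
  t34: +1.4483
  t35: +1.3171
Σ = +114.0147 → |volume| = 114.01

Directed edges: 105 total; 3 unmatched, e.g. (0.17,1.68,-1.9)→(2.46,3.76,0.06) → open.

114.01 OPEN


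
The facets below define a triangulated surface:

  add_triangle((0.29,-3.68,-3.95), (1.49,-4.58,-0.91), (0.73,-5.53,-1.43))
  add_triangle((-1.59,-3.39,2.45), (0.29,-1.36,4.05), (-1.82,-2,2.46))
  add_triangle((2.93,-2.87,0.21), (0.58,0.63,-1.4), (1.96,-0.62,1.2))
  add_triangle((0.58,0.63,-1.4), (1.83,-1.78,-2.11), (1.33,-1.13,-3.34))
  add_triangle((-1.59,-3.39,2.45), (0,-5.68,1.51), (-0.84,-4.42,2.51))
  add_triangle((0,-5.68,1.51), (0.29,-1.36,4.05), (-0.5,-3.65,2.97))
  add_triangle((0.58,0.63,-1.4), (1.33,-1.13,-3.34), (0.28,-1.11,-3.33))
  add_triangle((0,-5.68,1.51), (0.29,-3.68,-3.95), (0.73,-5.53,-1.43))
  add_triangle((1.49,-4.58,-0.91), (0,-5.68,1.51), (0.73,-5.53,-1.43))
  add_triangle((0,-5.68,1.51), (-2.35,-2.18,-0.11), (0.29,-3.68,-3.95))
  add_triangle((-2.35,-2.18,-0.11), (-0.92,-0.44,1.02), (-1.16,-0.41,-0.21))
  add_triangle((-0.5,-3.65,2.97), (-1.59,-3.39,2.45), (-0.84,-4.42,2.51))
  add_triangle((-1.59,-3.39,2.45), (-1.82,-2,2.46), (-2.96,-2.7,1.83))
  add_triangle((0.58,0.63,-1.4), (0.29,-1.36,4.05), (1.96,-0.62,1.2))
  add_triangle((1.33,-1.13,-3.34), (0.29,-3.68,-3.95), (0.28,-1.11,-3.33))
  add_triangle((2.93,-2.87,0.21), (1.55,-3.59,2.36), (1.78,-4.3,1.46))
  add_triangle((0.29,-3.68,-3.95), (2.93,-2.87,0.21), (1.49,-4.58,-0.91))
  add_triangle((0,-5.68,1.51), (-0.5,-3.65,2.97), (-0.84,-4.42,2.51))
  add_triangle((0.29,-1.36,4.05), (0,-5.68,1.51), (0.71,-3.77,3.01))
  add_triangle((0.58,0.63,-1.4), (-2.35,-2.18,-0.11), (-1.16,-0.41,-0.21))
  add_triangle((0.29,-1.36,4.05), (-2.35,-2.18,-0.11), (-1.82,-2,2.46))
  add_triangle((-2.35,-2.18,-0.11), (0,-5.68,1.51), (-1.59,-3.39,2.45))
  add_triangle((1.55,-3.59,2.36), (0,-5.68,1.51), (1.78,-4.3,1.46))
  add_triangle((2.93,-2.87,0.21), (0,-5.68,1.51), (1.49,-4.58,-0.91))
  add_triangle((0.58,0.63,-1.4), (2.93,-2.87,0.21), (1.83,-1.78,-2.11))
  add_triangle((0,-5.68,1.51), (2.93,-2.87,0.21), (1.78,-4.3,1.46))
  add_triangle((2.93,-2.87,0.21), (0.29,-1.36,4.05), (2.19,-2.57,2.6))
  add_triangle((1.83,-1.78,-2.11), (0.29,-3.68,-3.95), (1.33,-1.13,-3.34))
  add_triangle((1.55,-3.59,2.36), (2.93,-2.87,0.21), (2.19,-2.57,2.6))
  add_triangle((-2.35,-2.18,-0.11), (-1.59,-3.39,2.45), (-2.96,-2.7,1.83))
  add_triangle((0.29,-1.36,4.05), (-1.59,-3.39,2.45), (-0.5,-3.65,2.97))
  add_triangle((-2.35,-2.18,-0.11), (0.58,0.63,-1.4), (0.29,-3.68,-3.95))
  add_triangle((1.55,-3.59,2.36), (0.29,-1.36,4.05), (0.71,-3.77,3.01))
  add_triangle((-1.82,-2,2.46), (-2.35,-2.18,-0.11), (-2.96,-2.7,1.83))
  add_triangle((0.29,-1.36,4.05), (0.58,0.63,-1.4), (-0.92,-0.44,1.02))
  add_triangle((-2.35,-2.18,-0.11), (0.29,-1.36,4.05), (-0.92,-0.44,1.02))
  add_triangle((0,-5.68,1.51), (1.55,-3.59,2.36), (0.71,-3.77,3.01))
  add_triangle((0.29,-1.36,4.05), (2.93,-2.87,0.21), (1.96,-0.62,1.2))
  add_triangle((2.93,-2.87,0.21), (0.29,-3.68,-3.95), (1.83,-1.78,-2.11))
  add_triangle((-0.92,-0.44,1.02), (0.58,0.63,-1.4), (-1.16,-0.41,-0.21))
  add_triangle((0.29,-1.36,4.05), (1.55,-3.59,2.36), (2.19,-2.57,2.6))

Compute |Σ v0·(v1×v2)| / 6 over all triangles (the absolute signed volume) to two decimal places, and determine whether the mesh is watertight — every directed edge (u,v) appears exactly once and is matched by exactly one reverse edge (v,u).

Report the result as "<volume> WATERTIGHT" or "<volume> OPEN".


Per-triangle v0·(v1×v2)/6:
  t1: +2.3973
  t2: +2.0602
  t3: +1.5350
  t4: +0.6215
  t5: +0.7778
  t6: +2.2948
  t7: +0.6428
  t8: +2.6096
  t9: +2.6204
  t10: +11.1531
  t11: +0.3025
  t12: +0.7000
  t13: +1.0313
  t14: +0.3019
  t15: +1.3765
  t16: +1.4595
  t17: +4.3647
  t18: +0.9583
  t19: +1.9279
  t20: +0.3667
  t21: -1.1312
  t22: +4.4834
  t23: +1.9036
  t24: +5.1213
  t25: +1.3024
  t26: +1.8107
  t27: -0.4477
  t28: +2.0527
  t29: +2.0050
  t30: +1.5219
  t31: +1.9261
  t32: +2.3501
  t33: +1.6384
  t34: -0.2860
  t35: +0.0624
  t36: +1.3319
  t37: +2.0013
  t38: +3.1143
  t39: +3.7409
  t40: +0.0641
  t41: +2.2020
Σ = +76.2698 → |volume| = 76.27

Directed edges: 123 total; 3 unmatched, e.g. (0.28,-1.11,-3.33)→(0.58,0.63,-1.4) → open.

76.27 OPEN
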